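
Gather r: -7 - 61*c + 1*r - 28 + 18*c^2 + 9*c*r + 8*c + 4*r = 18*c^2 - 53*c + r*(9*c + 5) - 35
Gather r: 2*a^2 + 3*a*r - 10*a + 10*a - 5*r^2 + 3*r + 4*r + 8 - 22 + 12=2*a^2 - 5*r^2 + r*(3*a + 7) - 2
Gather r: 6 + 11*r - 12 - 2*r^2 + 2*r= -2*r^2 + 13*r - 6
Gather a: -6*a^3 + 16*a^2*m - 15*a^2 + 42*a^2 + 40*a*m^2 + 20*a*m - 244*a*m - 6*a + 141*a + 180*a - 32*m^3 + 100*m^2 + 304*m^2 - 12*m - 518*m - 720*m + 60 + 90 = -6*a^3 + a^2*(16*m + 27) + a*(40*m^2 - 224*m + 315) - 32*m^3 + 404*m^2 - 1250*m + 150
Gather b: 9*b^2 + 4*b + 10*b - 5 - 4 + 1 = 9*b^2 + 14*b - 8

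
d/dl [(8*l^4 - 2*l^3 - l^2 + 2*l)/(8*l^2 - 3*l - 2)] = (128*l^5 - 88*l^4 - 52*l^3 - l^2 + 4*l - 4)/(64*l^4 - 48*l^3 - 23*l^2 + 12*l + 4)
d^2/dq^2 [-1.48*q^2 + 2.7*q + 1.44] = -2.96000000000000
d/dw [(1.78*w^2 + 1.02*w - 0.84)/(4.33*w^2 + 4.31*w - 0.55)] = (3.2552*w^2 + 5.3164*w + 3.0594)/(18.7489*w^4 + 37.3246*w^3 + 13.8131*w^2 - 4.741*w + 0.3025)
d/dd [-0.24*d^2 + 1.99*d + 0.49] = 1.99 - 0.48*d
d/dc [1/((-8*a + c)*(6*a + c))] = ((-8*a + c)*(6*a + c) + (8*a - c)^2)/((6*a + c)^2*(8*a - c)^3)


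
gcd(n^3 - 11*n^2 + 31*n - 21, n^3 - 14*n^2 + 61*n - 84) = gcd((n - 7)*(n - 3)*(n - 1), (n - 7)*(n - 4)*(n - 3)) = n^2 - 10*n + 21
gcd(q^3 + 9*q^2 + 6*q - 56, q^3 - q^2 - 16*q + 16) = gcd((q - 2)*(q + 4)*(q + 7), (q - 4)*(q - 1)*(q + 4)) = q + 4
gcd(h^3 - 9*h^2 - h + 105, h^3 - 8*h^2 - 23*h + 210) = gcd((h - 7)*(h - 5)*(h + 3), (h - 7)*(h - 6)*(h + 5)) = h - 7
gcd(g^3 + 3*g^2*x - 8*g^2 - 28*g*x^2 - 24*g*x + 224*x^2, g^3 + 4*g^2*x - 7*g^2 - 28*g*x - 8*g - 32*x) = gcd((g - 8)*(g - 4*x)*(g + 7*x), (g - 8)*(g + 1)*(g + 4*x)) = g - 8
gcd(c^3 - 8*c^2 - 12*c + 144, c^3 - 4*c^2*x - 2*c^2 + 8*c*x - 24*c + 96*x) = c^2 - 2*c - 24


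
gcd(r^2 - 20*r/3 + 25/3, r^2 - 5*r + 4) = 1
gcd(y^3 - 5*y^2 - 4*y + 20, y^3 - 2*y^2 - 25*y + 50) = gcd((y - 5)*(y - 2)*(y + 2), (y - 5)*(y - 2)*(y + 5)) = y^2 - 7*y + 10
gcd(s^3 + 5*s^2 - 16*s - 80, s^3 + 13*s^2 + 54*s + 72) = s + 4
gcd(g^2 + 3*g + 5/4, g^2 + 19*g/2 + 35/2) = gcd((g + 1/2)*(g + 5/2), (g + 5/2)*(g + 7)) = g + 5/2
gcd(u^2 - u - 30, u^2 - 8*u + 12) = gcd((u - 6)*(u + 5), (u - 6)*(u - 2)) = u - 6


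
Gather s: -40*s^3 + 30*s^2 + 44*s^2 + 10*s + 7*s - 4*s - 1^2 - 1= -40*s^3 + 74*s^2 + 13*s - 2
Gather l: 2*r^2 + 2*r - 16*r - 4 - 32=2*r^2 - 14*r - 36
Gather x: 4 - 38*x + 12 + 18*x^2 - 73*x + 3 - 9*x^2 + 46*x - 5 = 9*x^2 - 65*x + 14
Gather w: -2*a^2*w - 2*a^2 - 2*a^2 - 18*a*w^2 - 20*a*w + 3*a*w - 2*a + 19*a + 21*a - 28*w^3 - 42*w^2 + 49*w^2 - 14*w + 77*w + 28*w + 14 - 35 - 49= -4*a^2 + 38*a - 28*w^3 + w^2*(7 - 18*a) + w*(-2*a^2 - 17*a + 91) - 70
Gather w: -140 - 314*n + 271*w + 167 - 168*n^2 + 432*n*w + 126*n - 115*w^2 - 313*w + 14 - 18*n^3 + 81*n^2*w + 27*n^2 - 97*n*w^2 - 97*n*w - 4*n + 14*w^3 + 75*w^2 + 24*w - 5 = -18*n^3 - 141*n^2 - 192*n + 14*w^3 + w^2*(-97*n - 40) + w*(81*n^2 + 335*n - 18) + 36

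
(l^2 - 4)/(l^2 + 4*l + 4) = (l - 2)/(l + 2)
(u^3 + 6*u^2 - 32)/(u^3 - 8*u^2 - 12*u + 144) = (u^2 + 2*u - 8)/(u^2 - 12*u + 36)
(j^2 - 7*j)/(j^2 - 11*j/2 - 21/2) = 2*j/(2*j + 3)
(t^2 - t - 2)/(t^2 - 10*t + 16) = (t + 1)/(t - 8)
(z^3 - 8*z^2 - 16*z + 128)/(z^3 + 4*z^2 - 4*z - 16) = (z^2 - 12*z + 32)/(z^2 - 4)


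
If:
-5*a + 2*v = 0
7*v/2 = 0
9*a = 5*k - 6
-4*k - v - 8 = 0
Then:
No Solution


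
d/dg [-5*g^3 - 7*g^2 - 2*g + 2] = -15*g^2 - 14*g - 2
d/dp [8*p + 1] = 8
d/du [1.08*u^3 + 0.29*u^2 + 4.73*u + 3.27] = 3.24*u^2 + 0.58*u + 4.73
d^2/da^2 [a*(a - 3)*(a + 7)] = 6*a + 8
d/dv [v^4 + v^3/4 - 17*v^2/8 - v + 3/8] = 4*v^3 + 3*v^2/4 - 17*v/4 - 1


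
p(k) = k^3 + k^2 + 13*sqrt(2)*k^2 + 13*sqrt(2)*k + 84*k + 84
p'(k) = 3*k^2 + 2*k + 26*sqrt(2)*k + 13*sqrt(2) + 84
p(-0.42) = 44.34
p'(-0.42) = 86.63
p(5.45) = 1379.65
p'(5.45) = 402.79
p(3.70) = 778.85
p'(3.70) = 286.90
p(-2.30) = -61.11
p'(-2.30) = 29.08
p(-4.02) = -79.29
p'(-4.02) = -4.99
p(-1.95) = -49.35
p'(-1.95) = 38.19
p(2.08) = 389.83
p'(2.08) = 196.00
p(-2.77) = -72.12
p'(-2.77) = 18.01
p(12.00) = 5832.03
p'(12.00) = 999.62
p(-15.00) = -465.20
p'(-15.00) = 195.84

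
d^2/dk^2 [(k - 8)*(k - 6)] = 2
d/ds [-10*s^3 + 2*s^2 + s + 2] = -30*s^2 + 4*s + 1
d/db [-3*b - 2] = -3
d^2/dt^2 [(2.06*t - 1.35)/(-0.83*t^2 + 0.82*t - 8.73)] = (-(1.66*t - 0.82)*(2.06*t - 1.35)*(3.32*t - 1.64) + (10.2588*t - 5.6194)*(0.83*t^2 - 0.82*t + 8.73))/(0.83*t^2 - 0.82*t + 8.73)^3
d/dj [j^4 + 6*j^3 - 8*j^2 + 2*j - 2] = 4*j^3 + 18*j^2 - 16*j + 2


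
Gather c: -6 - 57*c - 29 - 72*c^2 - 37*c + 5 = -72*c^2 - 94*c - 30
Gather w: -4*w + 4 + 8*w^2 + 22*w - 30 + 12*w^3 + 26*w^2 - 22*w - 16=12*w^3 + 34*w^2 - 4*w - 42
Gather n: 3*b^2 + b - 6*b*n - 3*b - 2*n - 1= 3*b^2 - 2*b + n*(-6*b - 2) - 1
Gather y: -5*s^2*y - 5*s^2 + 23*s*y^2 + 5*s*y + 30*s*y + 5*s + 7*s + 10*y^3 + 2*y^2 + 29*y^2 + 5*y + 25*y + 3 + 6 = -5*s^2 + 12*s + 10*y^3 + y^2*(23*s + 31) + y*(-5*s^2 + 35*s + 30) + 9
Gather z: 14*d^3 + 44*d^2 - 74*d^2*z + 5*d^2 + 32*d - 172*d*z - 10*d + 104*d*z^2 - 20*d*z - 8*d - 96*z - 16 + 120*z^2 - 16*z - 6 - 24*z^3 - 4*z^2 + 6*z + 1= 14*d^3 + 49*d^2 + 14*d - 24*z^3 + z^2*(104*d + 116) + z*(-74*d^2 - 192*d - 106) - 21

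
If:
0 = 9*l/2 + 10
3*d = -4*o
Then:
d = -4*o/3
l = -20/9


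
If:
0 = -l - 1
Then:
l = -1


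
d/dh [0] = 0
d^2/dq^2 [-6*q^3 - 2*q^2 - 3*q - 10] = -36*q - 4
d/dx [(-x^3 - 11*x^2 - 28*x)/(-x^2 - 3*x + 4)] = (x^2 - 2*x - 7)/(x^2 - 2*x + 1)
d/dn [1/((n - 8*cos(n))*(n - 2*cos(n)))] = (-10*n*sin(n) - 2*n + 16*sin(2*n) + 10*cos(n))/((n - 8*cos(n))^2*(n - 2*cos(n))^2)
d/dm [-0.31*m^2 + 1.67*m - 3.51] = 1.67 - 0.62*m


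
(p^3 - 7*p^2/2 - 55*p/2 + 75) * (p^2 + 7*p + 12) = p^5 + 7*p^4/2 - 40*p^3 - 319*p^2/2 + 195*p + 900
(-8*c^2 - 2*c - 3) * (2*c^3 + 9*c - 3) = -16*c^5 - 4*c^4 - 78*c^3 + 6*c^2 - 21*c + 9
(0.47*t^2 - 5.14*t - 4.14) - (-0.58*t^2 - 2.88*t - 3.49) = 1.05*t^2 - 2.26*t - 0.649999999999999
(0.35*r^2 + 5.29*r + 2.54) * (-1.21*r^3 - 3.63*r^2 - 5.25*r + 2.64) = -0.4235*r^5 - 7.6714*r^4 - 24.1136*r^3 - 36.0687*r^2 + 0.630599999999999*r + 6.7056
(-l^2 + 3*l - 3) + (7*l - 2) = -l^2 + 10*l - 5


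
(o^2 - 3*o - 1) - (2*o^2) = -o^2 - 3*o - 1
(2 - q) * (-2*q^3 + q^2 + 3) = 2*q^4 - 5*q^3 + 2*q^2 - 3*q + 6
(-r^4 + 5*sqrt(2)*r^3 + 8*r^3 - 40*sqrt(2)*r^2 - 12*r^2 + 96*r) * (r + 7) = -r^5 + r^4 + 5*sqrt(2)*r^4 - 5*sqrt(2)*r^3 + 44*r^3 - 280*sqrt(2)*r^2 + 12*r^2 + 672*r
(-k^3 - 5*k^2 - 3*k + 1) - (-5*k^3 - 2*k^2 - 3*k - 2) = 4*k^3 - 3*k^2 + 3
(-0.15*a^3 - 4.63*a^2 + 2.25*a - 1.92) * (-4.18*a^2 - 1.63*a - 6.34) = 0.627*a^5 + 19.5979*a^4 - 0.9071*a^3 + 33.7123*a^2 - 11.1354*a + 12.1728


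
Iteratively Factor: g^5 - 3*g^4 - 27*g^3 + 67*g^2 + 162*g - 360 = (g + 3)*(g^4 - 6*g^3 - 9*g^2 + 94*g - 120) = (g + 3)*(g + 4)*(g^3 - 10*g^2 + 31*g - 30) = (g - 2)*(g + 3)*(g + 4)*(g^2 - 8*g + 15) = (g - 5)*(g - 2)*(g + 3)*(g + 4)*(g - 3)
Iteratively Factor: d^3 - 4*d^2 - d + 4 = (d + 1)*(d^2 - 5*d + 4) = (d - 4)*(d + 1)*(d - 1)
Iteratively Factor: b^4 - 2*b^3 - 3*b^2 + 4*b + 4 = (b - 2)*(b^3 - 3*b - 2) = (b - 2)*(b + 1)*(b^2 - b - 2) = (b - 2)^2*(b + 1)*(b + 1)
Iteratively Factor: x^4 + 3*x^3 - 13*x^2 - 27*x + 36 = (x + 4)*(x^3 - x^2 - 9*x + 9) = (x + 3)*(x + 4)*(x^2 - 4*x + 3) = (x - 1)*(x + 3)*(x + 4)*(x - 3)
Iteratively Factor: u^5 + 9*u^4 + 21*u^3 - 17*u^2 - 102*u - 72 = (u + 1)*(u^4 + 8*u^3 + 13*u^2 - 30*u - 72) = (u + 1)*(u + 3)*(u^3 + 5*u^2 - 2*u - 24) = (u + 1)*(u + 3)^2*(u^2 + 2*u - 8) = (u - 2)*(u + 1)*(u + 3)^2*(u + 4)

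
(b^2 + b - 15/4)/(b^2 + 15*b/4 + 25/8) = 2*(2*b - 3)/(4*b + 5)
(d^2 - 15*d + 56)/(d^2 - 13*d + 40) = (d - 7)/(d - 5)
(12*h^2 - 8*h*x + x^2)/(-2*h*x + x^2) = (-6*h + x)/x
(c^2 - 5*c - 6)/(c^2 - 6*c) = (c + 1)/c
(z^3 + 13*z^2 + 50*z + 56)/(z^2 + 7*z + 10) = (z^2 + 11*z + 28)/(z + 5)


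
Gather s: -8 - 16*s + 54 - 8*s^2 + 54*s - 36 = -8*s^2 + 38*s + 10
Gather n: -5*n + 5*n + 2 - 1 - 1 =0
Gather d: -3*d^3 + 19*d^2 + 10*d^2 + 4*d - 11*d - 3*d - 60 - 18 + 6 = -3*d^3 + 29*d^2 - 10*d - 72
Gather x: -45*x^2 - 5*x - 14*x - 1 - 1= -45*x^2 - 19*x - 2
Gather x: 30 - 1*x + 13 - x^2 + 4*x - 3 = -x^2 + 3*x + 40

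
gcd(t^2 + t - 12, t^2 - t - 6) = t - 3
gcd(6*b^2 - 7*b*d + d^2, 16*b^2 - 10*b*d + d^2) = 1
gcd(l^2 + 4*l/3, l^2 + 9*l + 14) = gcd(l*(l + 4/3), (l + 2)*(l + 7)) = 1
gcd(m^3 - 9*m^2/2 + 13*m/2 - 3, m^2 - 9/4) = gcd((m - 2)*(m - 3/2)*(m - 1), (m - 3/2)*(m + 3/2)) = m - 3/2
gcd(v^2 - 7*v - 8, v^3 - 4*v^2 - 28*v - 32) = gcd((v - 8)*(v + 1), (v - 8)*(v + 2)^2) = v - 8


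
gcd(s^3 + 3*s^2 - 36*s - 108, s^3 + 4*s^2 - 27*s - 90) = s^2 + 9*s + 18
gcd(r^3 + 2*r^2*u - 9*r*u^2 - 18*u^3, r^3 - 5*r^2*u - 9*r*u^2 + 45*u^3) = r^2 - 9*u^2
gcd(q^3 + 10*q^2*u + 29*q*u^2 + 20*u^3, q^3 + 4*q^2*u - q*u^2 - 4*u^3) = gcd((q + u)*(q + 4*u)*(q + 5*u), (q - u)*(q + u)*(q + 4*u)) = q^2 + 5*q*u + 4*u^2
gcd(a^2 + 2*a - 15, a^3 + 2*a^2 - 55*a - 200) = a + 5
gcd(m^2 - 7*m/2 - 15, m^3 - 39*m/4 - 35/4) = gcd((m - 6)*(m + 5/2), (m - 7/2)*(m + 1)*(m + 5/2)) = m + 5/2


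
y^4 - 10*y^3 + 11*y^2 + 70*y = y*(y - 7)*(y - 5)*(y + 2)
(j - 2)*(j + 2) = j^2 - 4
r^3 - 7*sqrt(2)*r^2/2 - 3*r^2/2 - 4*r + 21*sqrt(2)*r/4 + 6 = (r - 3/2)*(r - 4*sqrt(2))*(r + sqrt(2)/2)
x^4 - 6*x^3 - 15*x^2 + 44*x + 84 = (x - 7)*(x - 3)*(x + 2)^2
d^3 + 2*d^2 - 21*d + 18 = (d - 3)*(d - 1)*(d + 6)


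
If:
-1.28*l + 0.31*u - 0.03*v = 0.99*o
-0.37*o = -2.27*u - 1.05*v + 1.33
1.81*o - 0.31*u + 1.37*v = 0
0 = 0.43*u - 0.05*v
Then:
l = 0.48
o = -0.62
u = 0.10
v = 0.84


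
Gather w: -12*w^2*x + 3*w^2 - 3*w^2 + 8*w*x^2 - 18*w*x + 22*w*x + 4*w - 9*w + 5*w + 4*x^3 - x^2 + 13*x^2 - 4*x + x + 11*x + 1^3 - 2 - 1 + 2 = -12*w^2*x + w*(8*x^2 + 4*x) + 4*x^3 + 12*x^2 + 8*x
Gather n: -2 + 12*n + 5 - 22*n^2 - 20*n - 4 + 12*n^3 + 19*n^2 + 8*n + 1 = 12*n^3 - 3*n^2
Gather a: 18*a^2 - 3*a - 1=18*a^2 - 3*a - 1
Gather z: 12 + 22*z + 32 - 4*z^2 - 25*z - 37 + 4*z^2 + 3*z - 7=0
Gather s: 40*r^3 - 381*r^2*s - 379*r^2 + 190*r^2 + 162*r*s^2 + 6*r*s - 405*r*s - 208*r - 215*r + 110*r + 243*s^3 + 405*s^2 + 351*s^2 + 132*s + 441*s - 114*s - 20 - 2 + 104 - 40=40*r^3 - 189*r^2 - 313*r + 243*s^3 + s^2*(162*r + 756) + s*(-381*r^2 - 399*r + 459) + 42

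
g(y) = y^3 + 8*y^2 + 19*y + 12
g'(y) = 3*y^2 + 16*y + 19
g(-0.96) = 0.25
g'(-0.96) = 6.40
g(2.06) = 93.83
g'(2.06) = 64.69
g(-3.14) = 0.26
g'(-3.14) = -1.66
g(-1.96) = -2.04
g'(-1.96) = -0.84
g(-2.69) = -0.69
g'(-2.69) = -2.33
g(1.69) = 71.79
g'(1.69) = 54.61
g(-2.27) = -1.60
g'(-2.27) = -1.86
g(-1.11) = -0.60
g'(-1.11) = 4.94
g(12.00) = 3120.00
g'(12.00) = 643.00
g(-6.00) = -30.00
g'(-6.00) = 31.00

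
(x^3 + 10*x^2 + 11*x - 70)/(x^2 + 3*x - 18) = (x^3 + 10*x^2 + 11*x - 70)/(x^2 + 3*x - 18)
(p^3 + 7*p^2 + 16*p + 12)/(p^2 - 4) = (p^2 + 5*p + 6)/(p - 2)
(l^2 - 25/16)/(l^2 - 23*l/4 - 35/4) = (l - 5/4)/(l - 7)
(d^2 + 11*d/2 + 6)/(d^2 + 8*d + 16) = (d + 3/2)/(d + 4)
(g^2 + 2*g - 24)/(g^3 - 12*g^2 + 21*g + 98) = (g^2 + 2*g - 24)/(g^3 - 12*g^2 + 21*g + 98)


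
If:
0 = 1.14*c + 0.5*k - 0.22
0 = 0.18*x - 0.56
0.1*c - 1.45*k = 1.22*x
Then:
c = 1.30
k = -2.53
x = 3.11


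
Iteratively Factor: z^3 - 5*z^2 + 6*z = (z)*(z^2 - 5*z + 6) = z*(z - 2)*(z - 3)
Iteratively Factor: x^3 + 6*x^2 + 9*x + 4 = (x + 4)*(x^2 + 2*x + 1) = (x + 1)*(x + 4)*(x + 1)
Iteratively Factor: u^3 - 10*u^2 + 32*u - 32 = (u - 4)*(u^2 - 6*u + 8) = (u - 4)^2*(u - 2)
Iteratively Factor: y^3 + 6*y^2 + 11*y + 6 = (y + 1)*(y^2 + 5*y + 6) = (y + 1)*(y + 3)*(y + 2)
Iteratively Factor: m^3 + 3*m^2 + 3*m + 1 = (m + 1)*(m^2 + 2*m + 1) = (m + 1)^2*(m + 1)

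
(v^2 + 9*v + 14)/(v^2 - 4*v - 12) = (v + 7)/(v - 6)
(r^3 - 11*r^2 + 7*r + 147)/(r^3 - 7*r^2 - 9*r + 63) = (r - 7)/(r - 3)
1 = 1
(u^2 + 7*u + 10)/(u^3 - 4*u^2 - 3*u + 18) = (u + 5)/(u^2 - 6*u + 9)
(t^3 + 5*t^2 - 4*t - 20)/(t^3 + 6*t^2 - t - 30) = (t + 2)/(t + 3)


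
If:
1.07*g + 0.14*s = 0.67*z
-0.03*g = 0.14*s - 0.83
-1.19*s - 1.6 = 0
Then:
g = 33.94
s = -1.34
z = 53.92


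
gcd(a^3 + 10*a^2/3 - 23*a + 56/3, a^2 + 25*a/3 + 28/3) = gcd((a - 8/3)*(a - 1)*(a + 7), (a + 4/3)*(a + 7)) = a + 7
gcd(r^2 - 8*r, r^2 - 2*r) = r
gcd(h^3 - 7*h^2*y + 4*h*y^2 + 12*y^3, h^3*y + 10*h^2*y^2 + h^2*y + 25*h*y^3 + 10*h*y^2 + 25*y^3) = 1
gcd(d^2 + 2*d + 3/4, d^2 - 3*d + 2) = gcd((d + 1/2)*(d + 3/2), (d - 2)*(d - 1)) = 1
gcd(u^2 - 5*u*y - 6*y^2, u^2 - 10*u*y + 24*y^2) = -u + 6*y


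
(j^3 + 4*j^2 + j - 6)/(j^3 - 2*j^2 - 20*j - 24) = (j^2 + 2*j - 3)/(j^2 - 4*j - 12)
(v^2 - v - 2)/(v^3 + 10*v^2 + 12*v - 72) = (v + 1)/(v^2 + 12*v + 36)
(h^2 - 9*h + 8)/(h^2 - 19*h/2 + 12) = 2*(h - 1)/(2*h - 3)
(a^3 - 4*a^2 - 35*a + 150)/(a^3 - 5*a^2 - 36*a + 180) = (a - 5)/(a - 6)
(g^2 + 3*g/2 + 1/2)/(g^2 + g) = (g + 1/2)/g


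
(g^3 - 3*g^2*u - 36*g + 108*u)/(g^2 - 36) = g - 3*u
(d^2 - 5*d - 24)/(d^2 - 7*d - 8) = (d + 3)/(d + 1)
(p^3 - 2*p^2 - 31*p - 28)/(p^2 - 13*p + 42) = (p^2 + 5*p + 4)/(p - 6)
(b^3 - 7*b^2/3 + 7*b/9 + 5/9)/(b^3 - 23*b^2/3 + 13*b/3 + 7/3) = (b - 5/3)/(b - 7)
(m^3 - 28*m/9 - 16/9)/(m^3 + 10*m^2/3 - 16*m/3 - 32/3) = (m + 2/3)/(m + 4)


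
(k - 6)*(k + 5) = k^2 - k - 30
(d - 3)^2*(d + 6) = d^3 - 27*d + 54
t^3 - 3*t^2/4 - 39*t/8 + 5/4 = (t - 5/2)*(t - 1/4)*(t + 2)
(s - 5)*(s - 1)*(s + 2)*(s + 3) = s^4 - s^3 - 19*s^2 - 11*s + 30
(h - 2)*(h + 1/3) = h^2 - 5*h/3 - 2/3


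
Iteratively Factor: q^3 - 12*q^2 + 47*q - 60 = (q - 4)*(q^2 - 8*q + 15) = (q - 4)*(q - 3)*(q - 5)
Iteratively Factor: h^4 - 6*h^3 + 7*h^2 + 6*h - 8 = (h - 1)*(h^3 - 5*h^2 + 2*h + 8) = (h - 4)*(h - 1)*(h^2 - h - 2) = (h - 4)*(h - 2)*(h - 1)*(h + 1)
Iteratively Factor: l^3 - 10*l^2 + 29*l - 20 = (l - 1)*(l^2 - 9*l + 20) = (l - 4)*(l - 1)*(l - 5)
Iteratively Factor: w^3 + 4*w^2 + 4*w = (w + 2)*(w^2 + 2*w) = (w + 2)^2*(w)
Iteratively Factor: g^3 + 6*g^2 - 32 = (g + 4)*(g^2 + 2*g - 8) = (g + 4)^2*(g - 2)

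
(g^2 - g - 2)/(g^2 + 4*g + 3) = (g - 2)/(g + 3)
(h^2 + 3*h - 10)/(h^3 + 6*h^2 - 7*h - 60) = (h - 2)/(h^2 + h - 12)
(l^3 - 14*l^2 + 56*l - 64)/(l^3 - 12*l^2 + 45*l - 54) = (l^3 - 14*l^2 + 56*l - 64)/(l^3 - 12*l^2 + 45*l - 54)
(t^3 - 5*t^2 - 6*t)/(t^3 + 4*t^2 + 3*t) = (t - 6)/(t + 3)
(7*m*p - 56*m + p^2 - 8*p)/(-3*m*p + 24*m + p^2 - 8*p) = (7*m + p)/(-3*m + p)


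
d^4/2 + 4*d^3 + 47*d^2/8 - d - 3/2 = (d/2 + 1)*(d - 1/2)*(d + 1/2)*(d + 6)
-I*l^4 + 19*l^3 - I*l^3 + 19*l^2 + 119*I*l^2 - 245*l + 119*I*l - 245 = (l + 5*I)*(l + 7*I)^2*(-I*l - I)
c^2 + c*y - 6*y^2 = (c - 2*y)*(c + 3*y)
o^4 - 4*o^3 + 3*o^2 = o^2*(o - 3)*(o - 1)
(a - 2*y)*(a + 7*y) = a^2 + 5*a*y - 14*y^2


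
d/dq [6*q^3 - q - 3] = 18*q^2 - 1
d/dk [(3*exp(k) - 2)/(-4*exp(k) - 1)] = -11*exp(k)/(4*exp(k) + 1)^2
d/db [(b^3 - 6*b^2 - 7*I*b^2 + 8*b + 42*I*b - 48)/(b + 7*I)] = (2*b^3 + b^2*(-6 + 14*I) + b*(98 - 84*I) - 246 + 56*I)/(b^2 + 14*I*b - 49)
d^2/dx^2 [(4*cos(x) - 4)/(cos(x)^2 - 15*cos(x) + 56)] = (-9*(1 - cos(2*x))^2*cos(x) - 11*(1 - cos(2*x))^2 - 9287*cos(x) - 1734*cos(2*x) + 285*cos(3*x) + 2*cos(5*x) + 3678)/((cos(x) - 8)^3*(cos(x) - 7)^3)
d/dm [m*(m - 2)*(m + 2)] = 3*m^2 - 4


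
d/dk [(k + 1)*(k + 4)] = 2*k + 5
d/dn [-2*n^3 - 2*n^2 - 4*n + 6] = -6*n^2 - 4*n - 4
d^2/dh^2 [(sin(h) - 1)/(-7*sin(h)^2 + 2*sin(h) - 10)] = (49*sin(h)^5 - 182*sin(h)^4 - 476*sin(h)^3 + 590*sin(h)^2 + 416*sin(h) - 172)/(7*sin(h)^2 - 2*sin(h) + 10)^3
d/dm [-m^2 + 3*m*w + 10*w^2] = -2*m + 3*w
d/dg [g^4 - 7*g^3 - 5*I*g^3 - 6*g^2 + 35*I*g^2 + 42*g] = 4*g^3 + g^2*(-21 - 15*I) + g*(-12 + 70*I) + 42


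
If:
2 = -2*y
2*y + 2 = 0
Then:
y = -1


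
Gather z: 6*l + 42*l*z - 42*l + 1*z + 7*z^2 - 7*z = -36*l + 7*z^2 + z*(42*l - 6)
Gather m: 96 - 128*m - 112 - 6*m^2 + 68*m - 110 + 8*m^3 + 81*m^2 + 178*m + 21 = 8*m^3 + 75*m^2 + 118*m - 105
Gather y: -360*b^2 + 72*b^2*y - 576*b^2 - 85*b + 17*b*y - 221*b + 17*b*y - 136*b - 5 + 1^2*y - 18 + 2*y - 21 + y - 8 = -936*b^2 - 442*b + y*(72*b^2 + 34*b + 4) - 52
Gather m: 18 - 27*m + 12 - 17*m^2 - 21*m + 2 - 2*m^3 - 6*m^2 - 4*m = -2*m^3 - 23*m^2 - 52*m + 32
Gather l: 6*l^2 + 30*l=6*l^2 + 30*l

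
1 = 1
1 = 1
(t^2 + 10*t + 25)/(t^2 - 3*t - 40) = (t + 5)/(t - 8)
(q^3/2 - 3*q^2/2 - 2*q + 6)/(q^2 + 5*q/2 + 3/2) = (q^3 - 3*q^2 - 4*q + 12)/(2*q^2 + 5*q + 3)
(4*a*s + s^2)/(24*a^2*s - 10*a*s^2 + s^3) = (4*a + s)/(24*a^2 - 10*a*s + s^2)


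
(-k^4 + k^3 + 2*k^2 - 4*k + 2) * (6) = -6*k^4 + 6*k^3 + 12*k^2 - 24*k + 12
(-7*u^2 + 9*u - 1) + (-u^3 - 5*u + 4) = -u^3 - 7*u^2 + 4*u + 3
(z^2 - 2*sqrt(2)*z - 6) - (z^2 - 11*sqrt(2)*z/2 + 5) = 7*sqrt(2)*z/2 - 11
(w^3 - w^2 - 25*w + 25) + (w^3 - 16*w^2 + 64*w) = 2*w^3 - 17*w^2 + 39*w + 25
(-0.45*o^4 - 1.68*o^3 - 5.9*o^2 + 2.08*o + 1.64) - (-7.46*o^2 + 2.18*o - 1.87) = -0.45*o^4 - 1.68*o^3 + 1.56*o^2 - 0.1*o + 3.51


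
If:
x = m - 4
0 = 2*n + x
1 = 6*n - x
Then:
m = 15/4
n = 1/8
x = -1/4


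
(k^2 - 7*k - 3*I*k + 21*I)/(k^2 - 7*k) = (k - 3*I)/k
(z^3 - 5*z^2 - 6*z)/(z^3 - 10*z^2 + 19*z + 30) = z/(z - 5)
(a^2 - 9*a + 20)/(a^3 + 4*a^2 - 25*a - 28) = (a - 5)/(a^2 + 8*a + 7)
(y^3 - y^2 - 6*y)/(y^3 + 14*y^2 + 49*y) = (y^2 - y - 6)/(y^2 + 14*y + 49)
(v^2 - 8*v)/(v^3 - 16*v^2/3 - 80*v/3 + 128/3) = 3*v/(3*v^2 + 8*v - 16)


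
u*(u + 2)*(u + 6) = u^3 + 8*u^2 + 12*u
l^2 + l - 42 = (l - 6)*(l + 7)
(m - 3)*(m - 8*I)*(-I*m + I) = -I*m^3 - 8*m^2 + 4*I*m^2 + 32*m - 3*I*m - 24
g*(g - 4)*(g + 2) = g^3 - 2*g^2 - 8*g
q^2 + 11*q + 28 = (q + 4)*(q + 7)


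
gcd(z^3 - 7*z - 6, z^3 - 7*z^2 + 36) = z^2 - z - 6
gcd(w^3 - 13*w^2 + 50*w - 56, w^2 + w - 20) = w - 4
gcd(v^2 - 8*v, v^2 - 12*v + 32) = v - 8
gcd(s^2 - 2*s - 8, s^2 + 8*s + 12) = s + 2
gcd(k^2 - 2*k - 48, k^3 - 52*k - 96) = k^2 - 2*k - 48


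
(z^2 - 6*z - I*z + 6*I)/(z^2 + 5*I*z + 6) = (z - 6)/(z + 6*I)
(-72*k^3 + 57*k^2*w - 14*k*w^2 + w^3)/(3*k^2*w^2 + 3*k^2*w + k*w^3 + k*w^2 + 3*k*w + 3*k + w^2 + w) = (-72*k^3 + 57*k^2*w - 14*k*w^2 + w^3)/(3*k^2*w^2 + 3*k^2*w + k*w^3 + k*w^2 + 3*k*w + 3*k + w^2 + w)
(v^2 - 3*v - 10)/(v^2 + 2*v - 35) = (v + 2)/(v + 7)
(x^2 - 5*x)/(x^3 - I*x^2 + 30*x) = (x - 5)/(x^2 - I*x + 30)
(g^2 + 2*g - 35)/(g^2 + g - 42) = (g - 5)/(g - 6)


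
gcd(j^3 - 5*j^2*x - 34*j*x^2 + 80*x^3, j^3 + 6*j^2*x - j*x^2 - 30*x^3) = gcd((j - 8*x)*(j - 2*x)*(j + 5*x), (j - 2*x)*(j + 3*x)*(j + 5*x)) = -j^2 - 3*j*x + 10*x^2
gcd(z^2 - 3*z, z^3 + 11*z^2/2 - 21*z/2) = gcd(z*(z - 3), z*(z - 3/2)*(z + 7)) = z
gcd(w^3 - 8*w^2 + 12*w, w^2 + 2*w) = w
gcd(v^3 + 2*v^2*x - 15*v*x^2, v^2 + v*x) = v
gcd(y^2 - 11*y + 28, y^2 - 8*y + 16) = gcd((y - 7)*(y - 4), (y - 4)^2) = y - 4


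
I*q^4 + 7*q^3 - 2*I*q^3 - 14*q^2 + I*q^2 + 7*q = q*(q - 1)*(q - 7*I)*(I*q - I)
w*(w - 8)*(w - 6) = w^3 - 14*w^2 + 48*w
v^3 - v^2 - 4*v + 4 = (v - 2)*(v - 1)*(v + 2)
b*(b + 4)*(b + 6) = b^3 + 10*b^2 + 24*b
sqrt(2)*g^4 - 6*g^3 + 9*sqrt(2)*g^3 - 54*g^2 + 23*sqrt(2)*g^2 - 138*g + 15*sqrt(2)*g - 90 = (g + 3)*(g + 5)*(g - 3*sqrt(2))*(sqrt(2)*g + sqrt(2))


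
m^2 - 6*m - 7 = (m - 7)*(m + 1)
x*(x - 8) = x^2 - 8*x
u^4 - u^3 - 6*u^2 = u^2*(u - 3)*(u + 2)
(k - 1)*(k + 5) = k^2 + 4*k - 5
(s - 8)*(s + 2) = s^2 - 6*s - 16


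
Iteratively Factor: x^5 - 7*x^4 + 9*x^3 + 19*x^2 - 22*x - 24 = (x + 1)*(x^4 - 8*x^3 + 17*x^2 + 2*x - 24) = (x - 4)*(x + 1)*(x^3 - 4*x^2 + x + 6) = (x - 4)*(x - 3)*(x + 1)*(x^2 - x - 2) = (x - 4)*(x - 3)*(x - 2)*(x + 1)*(x + 1)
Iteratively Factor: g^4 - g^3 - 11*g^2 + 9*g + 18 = (g + 3)*(g^3 - 4*g^2 + g + 6) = (g - 3)*(g + 3)*(g^2 - g - 2) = (g - 3)*(g + 1)*(g + 3)*(g - 2)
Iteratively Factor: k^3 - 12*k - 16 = (k - 4)*(k^2 + 4*k + 4) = (k - 4)*(k + 2)*(k + 2)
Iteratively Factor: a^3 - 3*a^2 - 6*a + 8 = (a + 2)*(a^2 - 5*a + 4) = (a - 4)*(a + 2)*(a - 1)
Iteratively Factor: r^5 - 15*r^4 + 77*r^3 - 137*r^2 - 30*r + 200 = (r - 4)*(r^4 - 11*r^3 + 33*r^2 - 5*r - 50) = (r - 4)*(r + 1)*(r^3 - 12*r^2 + 45*r - 50) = (r - 5)*(r - 4)*(r + 1)*(r^2 - 7*r + 10) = (r - 5)^2*(r - 4)*(r + 1)*(r - 2)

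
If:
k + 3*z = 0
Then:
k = -3*z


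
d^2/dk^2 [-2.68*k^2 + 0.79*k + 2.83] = -5.36000000000000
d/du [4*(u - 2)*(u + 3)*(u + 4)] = 12*u^2 + 40*u - 8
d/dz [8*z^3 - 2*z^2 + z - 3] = 24*z^2 - 4*z + 1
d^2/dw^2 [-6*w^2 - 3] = -12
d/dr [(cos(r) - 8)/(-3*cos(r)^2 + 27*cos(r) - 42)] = (sin(r)^2 + 16*cos(r) - 59)*sin(r)/(3*(cos(r)^2 - 9*cos(r) + 14)^2)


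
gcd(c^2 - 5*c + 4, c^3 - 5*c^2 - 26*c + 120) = c - 4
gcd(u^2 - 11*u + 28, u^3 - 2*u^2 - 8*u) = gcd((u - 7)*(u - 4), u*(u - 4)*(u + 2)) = u - 4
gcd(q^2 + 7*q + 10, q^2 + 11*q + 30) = q + 5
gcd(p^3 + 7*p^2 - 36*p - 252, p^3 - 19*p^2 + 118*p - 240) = p - 6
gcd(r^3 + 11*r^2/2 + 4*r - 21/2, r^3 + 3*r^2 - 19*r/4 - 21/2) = r + 7/2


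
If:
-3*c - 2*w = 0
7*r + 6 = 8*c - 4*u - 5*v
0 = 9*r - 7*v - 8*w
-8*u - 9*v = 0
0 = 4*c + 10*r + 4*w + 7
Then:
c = 91/786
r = -266/393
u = 99/131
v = -88/131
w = -91/524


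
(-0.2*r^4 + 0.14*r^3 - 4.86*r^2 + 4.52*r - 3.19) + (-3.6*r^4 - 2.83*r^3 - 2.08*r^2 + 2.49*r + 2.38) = -3.8*r^4 - 2.69*r^3 - 6.94*r^2 + 7.01*r - 0.81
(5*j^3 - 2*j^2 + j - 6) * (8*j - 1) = 40*j^4 - 21*j^3 + 10*j^2 - 49*j + 6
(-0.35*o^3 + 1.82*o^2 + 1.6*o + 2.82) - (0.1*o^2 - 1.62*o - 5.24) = -0.35*o^3 + 1.72*o^2 + 3.22*o + 8.06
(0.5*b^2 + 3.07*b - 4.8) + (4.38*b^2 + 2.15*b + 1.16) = 4.88*b^2 + 5.22*b - 3.64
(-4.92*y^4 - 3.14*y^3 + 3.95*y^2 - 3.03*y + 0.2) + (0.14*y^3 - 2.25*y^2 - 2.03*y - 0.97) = -4.92*y^4 - 3.0*y^3 + 1.7*y^2 - 5.06*y - 0.77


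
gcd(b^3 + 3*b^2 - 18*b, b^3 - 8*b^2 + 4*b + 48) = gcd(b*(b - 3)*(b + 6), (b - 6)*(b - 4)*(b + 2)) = 1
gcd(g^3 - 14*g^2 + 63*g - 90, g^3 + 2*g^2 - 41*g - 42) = g - 6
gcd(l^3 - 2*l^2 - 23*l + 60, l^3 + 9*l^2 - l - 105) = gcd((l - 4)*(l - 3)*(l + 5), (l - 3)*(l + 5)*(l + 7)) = l^2 + 2*l - 15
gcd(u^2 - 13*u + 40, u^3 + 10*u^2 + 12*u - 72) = 1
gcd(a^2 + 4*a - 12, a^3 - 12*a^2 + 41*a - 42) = a - 2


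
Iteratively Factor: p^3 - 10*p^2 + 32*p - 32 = (p - 4)*(p^2 - 6*p + 8) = (p - 4)^2*(p - 2)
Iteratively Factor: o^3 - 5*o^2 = (o)*(o^2 - 5*o) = o*(o - 5)*(o)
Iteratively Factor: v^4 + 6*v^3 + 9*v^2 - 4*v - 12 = (v + 2)*(v^3 + 4*v^2 + v - 6) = (v + 2)*(v + 3)*(v^2 + v - 2) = (v + 2)^2*(v + 3)*(v - 1)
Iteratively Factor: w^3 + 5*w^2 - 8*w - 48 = (w - 3)*(w^2 + 8*w + 16) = (w - 3)*(w + 4)*(w + 4)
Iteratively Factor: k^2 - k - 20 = (k - 5)*(k + 4)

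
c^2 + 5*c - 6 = (c - 1)*(c + 6)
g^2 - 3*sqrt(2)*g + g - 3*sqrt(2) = (g + 1)*(g - 3*sqrt(2))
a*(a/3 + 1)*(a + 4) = a^3/3 + 7*a^2/3 + 4*a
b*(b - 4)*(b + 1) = b^3 - 3*b^2 - 4*b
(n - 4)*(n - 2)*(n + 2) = n^3 - 4*n^2 - 4*n + 16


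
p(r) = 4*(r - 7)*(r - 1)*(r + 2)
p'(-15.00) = 3384.00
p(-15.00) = -18304.00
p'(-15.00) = 3384.00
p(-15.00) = -18304.00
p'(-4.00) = 348.00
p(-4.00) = -440.00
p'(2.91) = -74.06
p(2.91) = -153.43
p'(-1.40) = 54.72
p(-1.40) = 48.38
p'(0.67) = -62.77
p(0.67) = 22.31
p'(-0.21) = -25.39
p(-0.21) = 62.46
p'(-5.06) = 514.12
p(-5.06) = -894.54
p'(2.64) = -79.08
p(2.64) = -132.71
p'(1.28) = -77.78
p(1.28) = -21.01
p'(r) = 4*(r - 7)*(r - 1) + 4*(r - 7)*(r + 2) + 4*(r - 1)*(r + 2)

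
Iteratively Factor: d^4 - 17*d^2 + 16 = (d - 1)*(d^3 + d^2 - 16*d - 16) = (d - 1)*(d + 1)*(d^2 - 16) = (d - 1)*(d + 1)*(d + 4)*(d - 4)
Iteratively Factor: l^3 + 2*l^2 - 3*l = (l - 1)*(l^2 + 3*l) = l*(l - 1)*(l + 3)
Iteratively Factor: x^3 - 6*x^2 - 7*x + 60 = (x - 4)*(x^2 - 2*x - 15) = (x - 5)*(x - 4)*(x + 3)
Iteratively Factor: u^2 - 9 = (u - 3)*(u + 3)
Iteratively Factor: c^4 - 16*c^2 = (c)*(c^3 - 16*c) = c^2*(c^2 - 16) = c^2*(c + 4)*(c - 4)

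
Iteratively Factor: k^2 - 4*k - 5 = (k + 1)*(k - 5)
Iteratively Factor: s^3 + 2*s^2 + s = (s + 1)*(s^2 + s) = (s + 1)^2*(s)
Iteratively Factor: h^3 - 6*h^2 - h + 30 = (h - 5)*(h^2 - h - 6) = (h - 5)*(h + 2)*(h - 3)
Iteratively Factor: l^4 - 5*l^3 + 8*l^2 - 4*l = (l - 1)*(l^3 - 4*l^2 + 4*l) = (l - 2)*(l - 1)*(l^2 - 2*l) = l*(l - 2)*(l - 1)*(l - 2)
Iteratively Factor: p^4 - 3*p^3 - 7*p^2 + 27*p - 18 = (p - 2)*(p^3 - p^2 - 9*p + 9) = (p - 2)*(p - 1)*(p^2 - 9) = (p - 2)*(p - 1)*(p + 3)*(p - 3)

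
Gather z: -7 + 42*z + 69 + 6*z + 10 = 48*z + 72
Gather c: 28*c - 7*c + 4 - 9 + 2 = 21*c - 3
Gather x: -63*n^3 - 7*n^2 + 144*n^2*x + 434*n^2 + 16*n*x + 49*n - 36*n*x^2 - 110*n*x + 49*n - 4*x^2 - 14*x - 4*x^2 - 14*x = -63*n^3 + 427*n^2 + 98*n + x^2*(-36*n - 8) + x*(144*n^2 - 94*n - 28)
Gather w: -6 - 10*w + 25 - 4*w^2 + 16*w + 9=-4*w^2 + 6*w + 28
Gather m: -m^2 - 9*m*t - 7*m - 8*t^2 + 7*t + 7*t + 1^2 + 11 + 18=-m^2 + m*(-9*t - 7) - 8*t^2 + 14*t + 30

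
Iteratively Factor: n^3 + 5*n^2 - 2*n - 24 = (n - 2)*(n^2 + 7*n + 12) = (n - 2)*(n + 3)*(n + 4)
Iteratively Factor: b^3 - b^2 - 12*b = (b)*(b^2 - b - 12) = b*(b + 3)*(b - 4)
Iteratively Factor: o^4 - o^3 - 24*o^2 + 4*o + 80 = (o + 2)*(o^3 - 3*o^2 - 18*o + 40) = (o - 5)*(o + 2)*(o^2 + 2*o - 8) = (o - 5)*(o + 2)*(o + 4)*(o - 2)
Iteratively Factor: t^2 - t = (t - 1)*(t)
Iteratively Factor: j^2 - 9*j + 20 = (j - 4)*(j - 5)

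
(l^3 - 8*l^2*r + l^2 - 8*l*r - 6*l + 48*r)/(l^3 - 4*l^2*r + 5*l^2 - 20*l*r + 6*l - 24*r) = (-l^2 + 8*l*r + 2*l - 16*r)/(-l^2 + 4*l*r - 2*l + 8*r)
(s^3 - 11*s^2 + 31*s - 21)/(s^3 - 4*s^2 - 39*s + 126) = (s - 1)/(s + 6)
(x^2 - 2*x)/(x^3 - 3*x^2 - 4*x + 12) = x/(x^2 - x - 6)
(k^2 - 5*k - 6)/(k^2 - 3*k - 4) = (k - 6)/(k - 4)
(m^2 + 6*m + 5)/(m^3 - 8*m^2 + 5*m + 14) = (m + 5)/(m^2 - 9*m + 14)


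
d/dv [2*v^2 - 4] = 4*v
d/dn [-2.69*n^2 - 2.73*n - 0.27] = -5.38*n - 2.73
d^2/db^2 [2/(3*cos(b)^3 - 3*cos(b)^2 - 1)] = 3*(-3*(1 - cos(4*b))*(3*cos(b) - 2)^2 + (3*cos(b) - 8*cos(2*b) + 9*cos(3*b))*(-3*cos(b)^3 + 3*cos(b)^2 + 1))/(2*(-3*cos(b)^3 + 3*cos(b)^2 + 1)^3)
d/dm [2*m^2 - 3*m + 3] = 4*m - 3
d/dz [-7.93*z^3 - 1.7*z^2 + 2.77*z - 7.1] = -23.79*z^2 - 3.4*z + 2.77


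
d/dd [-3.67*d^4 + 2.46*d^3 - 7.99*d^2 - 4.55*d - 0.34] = -14.68*d^3 + 7.38*d^2 - 15.98*d - 4.55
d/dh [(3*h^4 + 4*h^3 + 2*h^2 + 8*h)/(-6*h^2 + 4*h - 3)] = 4*(-9*h^5 + 3*h^4 - h^3 + 5*h^2 - 3*h - 6)/(36*h^4 - 48*h^3 + 52*h^2 - 24*h + 9)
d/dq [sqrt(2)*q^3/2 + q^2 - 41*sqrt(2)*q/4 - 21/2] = 3*sqrt(2)*q^2/2 + 2*q - 41*sqrt(2)/4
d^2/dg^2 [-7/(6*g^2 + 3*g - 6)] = 14*(4*g^2 + 2*g - (4*g + 1)^2 - 4)/(3*(2*g^2 + g - 2)^3)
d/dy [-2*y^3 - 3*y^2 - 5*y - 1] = -6*y^2 - 6*y - 5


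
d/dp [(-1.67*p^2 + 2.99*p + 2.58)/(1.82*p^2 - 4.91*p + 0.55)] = (2.7579*p^2 - 11.2282*p + 14.3123)/(3.3124*p^4 - 17.8724*p^3 + 26.1101*p^2 - 5.401*p + 0.3025)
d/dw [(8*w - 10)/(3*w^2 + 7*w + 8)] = 2*(-12*w^2 + 30*w + 67)/(9*w^4 + 42*w^3 + 97*w^2 + 112*w + 64)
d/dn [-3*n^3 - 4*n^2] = n*(-9*n - 8)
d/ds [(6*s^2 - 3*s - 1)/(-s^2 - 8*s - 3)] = (-51*s^2 - 38*s + 1)/(s^4 + 16*s^3 + 70*s^2 + 48*s + 9)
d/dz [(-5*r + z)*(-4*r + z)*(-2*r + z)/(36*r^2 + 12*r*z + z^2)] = (308*r^3 - 170*r^2*z + 18*r*z^2 + z^3)/(216*r^3 + 108*r^2*z + 18*r*z^2 + z^3)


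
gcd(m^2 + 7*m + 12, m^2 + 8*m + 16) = m + 4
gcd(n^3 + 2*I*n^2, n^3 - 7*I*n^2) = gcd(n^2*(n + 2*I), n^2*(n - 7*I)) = n^2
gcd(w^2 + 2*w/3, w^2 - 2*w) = w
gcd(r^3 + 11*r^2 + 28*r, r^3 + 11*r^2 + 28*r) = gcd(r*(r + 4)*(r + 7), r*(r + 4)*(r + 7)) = r^3 + 11*r^2 + 28*r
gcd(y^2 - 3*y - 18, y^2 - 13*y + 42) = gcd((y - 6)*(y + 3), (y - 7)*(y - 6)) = y - 6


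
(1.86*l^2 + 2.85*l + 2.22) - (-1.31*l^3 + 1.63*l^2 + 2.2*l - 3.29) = 1.31*l^3 + 0.23*l^2 + 0.65*l + 5.51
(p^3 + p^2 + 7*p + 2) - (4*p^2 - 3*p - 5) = p^3 - 3*p^2 + 10*p + 7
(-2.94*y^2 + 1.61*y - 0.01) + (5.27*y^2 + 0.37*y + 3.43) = 2.33*y^2 + 1.98*y + 3.42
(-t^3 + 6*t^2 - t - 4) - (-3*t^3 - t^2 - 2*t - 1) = 2*t^3 + 7*t^2 + t - 3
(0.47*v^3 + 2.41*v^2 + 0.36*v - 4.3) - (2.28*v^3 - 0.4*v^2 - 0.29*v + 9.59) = -1.81*v^3 + 2.81*v^2 + 0.65*v - 13.89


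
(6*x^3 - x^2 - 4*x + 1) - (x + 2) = 6*x^3 - x^2 - 5*x - 1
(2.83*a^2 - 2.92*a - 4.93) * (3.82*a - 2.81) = 10.8106*a^3 - 19.1067*a^2 - 10.6274*a + 13.8533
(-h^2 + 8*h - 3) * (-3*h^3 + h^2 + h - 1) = 3*h^5 - 25*h^4 + 16*h^3 + 6*h^2 - 11*h + 3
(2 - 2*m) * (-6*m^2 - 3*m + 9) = 12*m^3 - 6*m^2 - 24*m + 18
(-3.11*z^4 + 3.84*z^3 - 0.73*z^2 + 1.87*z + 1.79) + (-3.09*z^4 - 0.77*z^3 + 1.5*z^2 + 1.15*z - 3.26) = -6.2*z^4 + 3.07*z^3 + 0.77*z^2 + 3.02*z - 1.47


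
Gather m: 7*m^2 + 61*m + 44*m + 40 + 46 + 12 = 7*m^2 + 105*m + 98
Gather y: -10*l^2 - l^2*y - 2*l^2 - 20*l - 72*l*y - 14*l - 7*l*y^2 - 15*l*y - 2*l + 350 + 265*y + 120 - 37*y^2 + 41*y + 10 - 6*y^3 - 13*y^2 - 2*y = -12*l^2 - 36*l - 6*y^3 + y^2*(-7*l - 50) + y*(-l^2 - 87*l + 304) + 480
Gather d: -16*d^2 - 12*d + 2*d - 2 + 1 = -16*d^2 - 10*d - 1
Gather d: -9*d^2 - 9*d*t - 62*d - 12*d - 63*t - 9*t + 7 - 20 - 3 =-9*d^2 + d*(-9*t - 74) - 72*t - 16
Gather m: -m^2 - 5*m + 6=-m^2 - 5*m + 6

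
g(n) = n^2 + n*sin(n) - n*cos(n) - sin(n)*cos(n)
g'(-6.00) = -20.96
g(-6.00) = 39.82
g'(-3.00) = -2.72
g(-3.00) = 6.31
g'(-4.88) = -13.62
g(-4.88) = 19.65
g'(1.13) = 4.88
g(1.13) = 1.43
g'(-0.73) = -3.04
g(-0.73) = 2.06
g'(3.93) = 2.30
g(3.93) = 14.93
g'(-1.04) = -2.59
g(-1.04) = 2.94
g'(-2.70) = -1.96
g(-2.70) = 5.62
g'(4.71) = 4.70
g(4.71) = 17.48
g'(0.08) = -1.66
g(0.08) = -0.15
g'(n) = n*sin(n) + n*cos(n) + 2*n + sin(n)^2 + sin(n) - cos(n)^2 - cos(n)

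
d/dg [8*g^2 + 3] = 16*g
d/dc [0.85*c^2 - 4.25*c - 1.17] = 1.7*c - 4.25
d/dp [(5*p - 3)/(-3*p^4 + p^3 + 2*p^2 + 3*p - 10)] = (45*p^4 - 46*p^3 - p^2 + 12*p - 41)/(9*p^8 - 6*p^7 - 11*p^6 - 14*p^5 + 70*p^4 - 8*p^3 - 31*p^2 - 60*p + 100)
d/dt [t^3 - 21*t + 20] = 3*t^2 - 21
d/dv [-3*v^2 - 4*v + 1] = -6*v - 4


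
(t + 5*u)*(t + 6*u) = t^2 + 11*t*u + 30*u^2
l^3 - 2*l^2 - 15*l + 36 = (l - 3)^2*(l + 4)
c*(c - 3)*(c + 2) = c^3 - c^2 - 6*c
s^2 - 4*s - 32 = (s - 8)*(s + 4)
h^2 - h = h*(h - 1)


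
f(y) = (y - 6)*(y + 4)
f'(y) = 2*y - 2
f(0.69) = -24.90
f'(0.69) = -0.62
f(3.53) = -18.60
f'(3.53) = 5.06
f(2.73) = -22.01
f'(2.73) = 3.46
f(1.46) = -24.79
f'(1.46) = 0.92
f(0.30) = -24.51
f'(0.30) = -1.40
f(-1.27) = -19.85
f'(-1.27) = -4.54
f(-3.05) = -8.60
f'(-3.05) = -8.10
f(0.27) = -24.47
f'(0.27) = -1.46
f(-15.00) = 231.00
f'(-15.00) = -32.00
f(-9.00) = 75.00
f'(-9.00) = -20.00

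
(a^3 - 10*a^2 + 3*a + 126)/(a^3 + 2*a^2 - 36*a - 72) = (a^2 - 4*a - 21)/(a^2 + 8*a + 12)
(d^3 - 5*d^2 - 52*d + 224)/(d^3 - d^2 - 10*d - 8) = (d^2 - d - 56)/(d^2 + 3*d + 2)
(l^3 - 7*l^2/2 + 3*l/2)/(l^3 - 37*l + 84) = l*(2*l - 1)/(2*(l^2 + 3*l - 28))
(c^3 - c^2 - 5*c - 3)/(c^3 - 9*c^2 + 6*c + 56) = (c^3 - c^2 - 5*c - 3)/(c^3 - 9*c^2 + 6*c + 56)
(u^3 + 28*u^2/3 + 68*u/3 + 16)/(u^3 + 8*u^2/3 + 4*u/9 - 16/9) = 3*(u + 6)/(3*u - 2)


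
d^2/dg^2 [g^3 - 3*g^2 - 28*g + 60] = 6*g - 6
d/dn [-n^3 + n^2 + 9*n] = -3*n^2 + 2*n + 9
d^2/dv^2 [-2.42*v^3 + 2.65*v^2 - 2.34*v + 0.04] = 5.3 - 14.52*v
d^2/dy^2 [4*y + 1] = 0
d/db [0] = 0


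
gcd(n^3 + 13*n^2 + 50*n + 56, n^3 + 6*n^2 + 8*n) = n^2 + 6*n + 8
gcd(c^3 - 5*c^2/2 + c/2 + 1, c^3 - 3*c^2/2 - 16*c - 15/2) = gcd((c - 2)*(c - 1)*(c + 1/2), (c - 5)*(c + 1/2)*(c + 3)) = c + 1/2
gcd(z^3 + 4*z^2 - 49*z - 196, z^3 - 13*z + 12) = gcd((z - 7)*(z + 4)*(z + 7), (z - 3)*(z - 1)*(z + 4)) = z + 4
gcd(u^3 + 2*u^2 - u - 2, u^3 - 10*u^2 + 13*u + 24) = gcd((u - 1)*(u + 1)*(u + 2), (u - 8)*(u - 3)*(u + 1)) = u + 1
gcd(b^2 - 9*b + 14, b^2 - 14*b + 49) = b - 7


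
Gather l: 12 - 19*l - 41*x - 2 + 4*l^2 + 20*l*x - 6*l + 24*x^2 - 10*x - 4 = 4*l^2 + l*(20*x - 25) + 24*x^2 - 51*x + 6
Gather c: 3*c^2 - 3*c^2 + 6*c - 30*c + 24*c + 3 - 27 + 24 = 0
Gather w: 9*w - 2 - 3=9*w - 5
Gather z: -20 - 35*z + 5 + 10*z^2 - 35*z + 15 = 10*z^2 - 70*z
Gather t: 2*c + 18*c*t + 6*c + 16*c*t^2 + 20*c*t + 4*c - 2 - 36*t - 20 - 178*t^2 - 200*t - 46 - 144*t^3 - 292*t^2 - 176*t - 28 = 12*c - 144*t^3 + t^2*(16*c - 470) + t*(38*c - 412) - 96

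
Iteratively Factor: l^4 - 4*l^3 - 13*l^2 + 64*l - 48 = (l - 4)*(l^3 - 13*l + 12) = (l - 4)*(l - 3)*(l^2 + 3*l - 4) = (l - 4)*(l - 3)*(l + 4)*(l - 1)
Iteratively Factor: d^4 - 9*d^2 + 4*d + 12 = (d - 2)*(d^3 + 2*d^2 - 5*d - 6) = (d - 2)^2*(d^2 + 4*d + 3) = (d - 2)^2*(d + 3)*(d + 1)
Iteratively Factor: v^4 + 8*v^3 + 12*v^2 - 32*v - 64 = (v + 2)*(v^3 + 6*v^2 - 32) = (v + 2)*(v + 4)*(v^2 + 2*v - 8) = (v - 2)*(v + 2)*(v + 4)*(v + 4)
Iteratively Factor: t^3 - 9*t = (t)*(t^2 - 9) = t*(t + 3)*(t - 3)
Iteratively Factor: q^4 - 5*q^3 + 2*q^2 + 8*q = (q - 4)*(q^3 - q^2 - 2*q) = (q - 4)*(q + 1)*(q^2 - 2*q) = q*(q - 4)*(q + 1)*(q - 2)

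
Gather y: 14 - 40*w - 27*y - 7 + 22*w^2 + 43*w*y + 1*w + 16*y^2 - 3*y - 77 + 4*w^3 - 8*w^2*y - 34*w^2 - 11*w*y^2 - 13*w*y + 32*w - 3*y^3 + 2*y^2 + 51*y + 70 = 4*w^3 - 12*w^2 - 7*w - 3*y^3 + y^2*(18 - 11*w) + y*(-8*w^2 + 30*w + 21)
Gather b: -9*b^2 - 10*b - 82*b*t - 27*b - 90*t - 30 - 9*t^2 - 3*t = -9*b^2 + b*(-82*t - 37) - 9*t^2 - 93*t - 30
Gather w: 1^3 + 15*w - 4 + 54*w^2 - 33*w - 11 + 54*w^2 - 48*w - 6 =108*w^2 - 66*w - 20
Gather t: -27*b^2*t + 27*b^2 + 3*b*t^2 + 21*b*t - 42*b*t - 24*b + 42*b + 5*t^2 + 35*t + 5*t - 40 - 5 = 27*b^2 + 18*b + t^2*(3*b + 5) + t*(-27*b^2 - 21*b + 40) - 45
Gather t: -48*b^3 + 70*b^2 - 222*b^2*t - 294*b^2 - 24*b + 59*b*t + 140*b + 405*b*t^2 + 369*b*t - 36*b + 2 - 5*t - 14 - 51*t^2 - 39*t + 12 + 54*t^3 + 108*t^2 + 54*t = -48*b^3 - 224*b^2 + 80*b + 54*t^3 + t^2*(405*b + 57) + t*(-222*b^2 + 428*b + 10)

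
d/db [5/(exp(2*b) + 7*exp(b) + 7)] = (-10*exp(b) - 35)*exp(b)/(exp(2*b) + 7*exp(b) + 7)^2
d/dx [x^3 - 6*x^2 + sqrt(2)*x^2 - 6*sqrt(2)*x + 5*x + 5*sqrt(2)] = 3*x^2 - 12*x + 2*sqrt(2)*x - 6*sqrt(2) + 5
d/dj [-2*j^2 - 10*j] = -4*j - 10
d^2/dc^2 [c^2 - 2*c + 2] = 2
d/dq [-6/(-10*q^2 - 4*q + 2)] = 6*(-5*q - 1)/(5*q^2 + 2*q - 1)^2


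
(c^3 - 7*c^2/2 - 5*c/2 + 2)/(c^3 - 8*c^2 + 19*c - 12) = (2*c^2 + c - 1)/(2*(c^2 - 4*c + 3))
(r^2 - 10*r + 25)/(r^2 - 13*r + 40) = (r - 5)/(r - 8)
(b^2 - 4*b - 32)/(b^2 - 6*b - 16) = (b + 4)/(b + 2)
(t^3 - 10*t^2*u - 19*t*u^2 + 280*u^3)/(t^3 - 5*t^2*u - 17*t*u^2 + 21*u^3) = (t^2 - 3*t*u - 40*u^2)/(t^2 + 2*t*u - 3*u^2)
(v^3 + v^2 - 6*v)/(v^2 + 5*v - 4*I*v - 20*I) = v*(v^2 + v - 6)/(v^2 + v*(5 - 4*I) - 20*I)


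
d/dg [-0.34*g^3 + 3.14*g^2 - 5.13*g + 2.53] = -1.02*g^2 + 6.28*g - 5.13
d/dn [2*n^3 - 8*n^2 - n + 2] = 6*n^2 - 16*n - 1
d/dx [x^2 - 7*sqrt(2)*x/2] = 2*x - 7*sqrt(2)/2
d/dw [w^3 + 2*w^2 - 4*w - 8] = 3*w^2 + 4*w - 4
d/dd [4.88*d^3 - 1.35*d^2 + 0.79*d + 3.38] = 14.64*d^2 - 2.7*d + 0.79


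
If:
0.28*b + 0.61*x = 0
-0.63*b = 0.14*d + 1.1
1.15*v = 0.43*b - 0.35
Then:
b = -2.17857142857143*x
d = 9.80357142857143*x - 7.85714285714286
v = -0.814596273291926*x - 0.304347826086957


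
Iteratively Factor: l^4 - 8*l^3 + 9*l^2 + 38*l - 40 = (l - 1)*(l^3 - 7*l^2 + 2*l + 40) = (l - 4)*(l - 1)*(l^2 - 3*l - 10) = (l - 5)*(l - 4)*(l - 1)*(l + 2)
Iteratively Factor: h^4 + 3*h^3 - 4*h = (h - 1)*(h^3 + 4*h^2 + 4*h) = h*(h - 1)*(h^2 + 4*h + 4) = h*(h - 1)*(h + 2)*(h + 2)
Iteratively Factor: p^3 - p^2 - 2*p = (p + 1)*(p^2 - 2*p) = p*(p + 1)*(p - 2)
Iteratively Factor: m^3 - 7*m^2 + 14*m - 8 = (m - 2)*(m^2 - 5*m + 4) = (m - 2)*(m - 1)*(m - 4)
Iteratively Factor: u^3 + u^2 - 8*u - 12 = (u + 2)*(u^2 - u - 6) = (u - 3)*(u + 2)*(u + 2)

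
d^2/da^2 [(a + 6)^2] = 2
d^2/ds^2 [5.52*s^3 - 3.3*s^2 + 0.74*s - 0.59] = 33.12*s - 6.6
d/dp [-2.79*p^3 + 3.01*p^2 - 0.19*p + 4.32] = -8.37*p^2 + 6.02*p - 0.19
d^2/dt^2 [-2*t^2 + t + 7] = -4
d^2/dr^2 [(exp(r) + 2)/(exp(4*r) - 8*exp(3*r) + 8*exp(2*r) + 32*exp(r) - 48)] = (9*exp(3*r) - 74*exp(2*r) + 124*exp(r) + 168)*exp(r)/(exp(7*r) - 26*exp(6*r) + 276*exp(5*r) - 1544*exp(4*r) + 4912*exp(3*r) - 8928*exp(2*r) + 8640*exp(r) - 3456)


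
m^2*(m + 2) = m^3 + 2*m^2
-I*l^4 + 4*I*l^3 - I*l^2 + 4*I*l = l*(l - 4)*(l - I)*(-I*l + 1)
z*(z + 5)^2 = z^3 + 10*z^2 + 25*z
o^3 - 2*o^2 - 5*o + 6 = (o - 3)*(o - 1)*(o + 2)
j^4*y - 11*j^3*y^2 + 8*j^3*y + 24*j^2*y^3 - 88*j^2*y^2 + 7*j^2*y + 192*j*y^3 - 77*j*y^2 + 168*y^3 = (j + 7)*(j - 8*y)*(j - 3*y)*(j*y + y)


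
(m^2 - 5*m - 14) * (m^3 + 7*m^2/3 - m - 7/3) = m^5 - 8*m^4/3 - 80*m^3/3 - 30*m^2 + 77*m/3 + 98/3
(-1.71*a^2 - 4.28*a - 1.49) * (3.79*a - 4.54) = -6.4809*a^3 - 8.4578*a^2 + 13.7841*a + 6.7646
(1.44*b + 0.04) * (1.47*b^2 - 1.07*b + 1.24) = 2.1168*b^3 - 1.482*b^2 + 1.7428*b + 0.0496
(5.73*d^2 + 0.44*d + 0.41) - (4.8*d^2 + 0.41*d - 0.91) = 0.930000000000001*d^2 + 0.03*d + 1.32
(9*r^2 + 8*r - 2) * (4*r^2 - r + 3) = 36*r^4 + 23*r^3 + 11*r^2 + 26*r - 6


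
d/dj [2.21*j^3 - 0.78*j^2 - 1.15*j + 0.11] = 6.63*j^2 - 1.56*j - 1.15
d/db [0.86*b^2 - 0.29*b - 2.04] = 1.72*b - 0.29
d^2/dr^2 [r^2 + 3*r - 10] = 2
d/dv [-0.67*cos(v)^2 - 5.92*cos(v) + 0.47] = (1.34*cos(v) + 5.92)*sin(v)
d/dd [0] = 0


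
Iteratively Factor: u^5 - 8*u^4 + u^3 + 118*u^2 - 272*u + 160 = (u - 1)*(u^4 - 7*u^3 - 6*u^2 + 112*u - 160) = (u - 2)*(u - 1)*(u^3 - 5*u^2 - 16*u + 80) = (u - 2)*(u - 1)*(u + 4)*(u^2 - 9*u + 20) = (u - 4)*(u - 2)*(u - 1)*(u + 4)*(u - 5)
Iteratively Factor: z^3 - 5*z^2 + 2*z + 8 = (z + 1)*(z^2 - 6*z + 8) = (z - 4)*(z + 1)*(z - 2)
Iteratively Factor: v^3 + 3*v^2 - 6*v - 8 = (v + 1)*(v^2 + 2*v - 8) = (v + 1)*(v + 4)*(v - 2)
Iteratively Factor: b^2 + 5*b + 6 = (b + 3)*(b + 2)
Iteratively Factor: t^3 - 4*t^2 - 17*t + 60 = (t - 5)*(t^2 + t - 12) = (t - 5)*(t + 4)*(t - 3)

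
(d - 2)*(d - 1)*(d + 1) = d^3 - 2*d^2 - d + 2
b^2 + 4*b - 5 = (b - 1)*(b + 5)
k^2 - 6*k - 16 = (k - 8)*(k + 2)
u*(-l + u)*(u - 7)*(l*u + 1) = -l^2*u^3 + 7*l^2*u^2 + l*u^4 - 7*l*u^3 - l*u^2 + 7*l*u + u^3 - 7*u^2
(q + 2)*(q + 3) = q^2 + 5*q + 6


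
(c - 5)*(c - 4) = c^2 - 9*c + 20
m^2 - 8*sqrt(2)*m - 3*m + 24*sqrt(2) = (m - 3)*(m - 8*sqrt(2))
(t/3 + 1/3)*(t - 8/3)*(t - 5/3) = t^3/3 - 10*t^2/9 + t/27 + 40/27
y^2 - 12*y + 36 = (y - 6)^2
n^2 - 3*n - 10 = (n - 5)*(n + 2)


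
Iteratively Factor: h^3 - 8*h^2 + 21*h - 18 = (h - 3)*(h^2 - 5*h + 6) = (h - 3)*(h - 2)*(h - 3)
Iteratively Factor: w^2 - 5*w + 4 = (w - 4)*(w - 1)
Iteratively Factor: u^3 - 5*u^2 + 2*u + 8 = (u + 1)*(u^2 - 6*u + 8) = (u - 4)*(u + 1)*(u - 2)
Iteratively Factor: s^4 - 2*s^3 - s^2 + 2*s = (s + 1)*(s^3 - 3*s^2 + 2*s) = s*(s + 1)*(s^2 - 3*s + 2) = s*(s - 1)*(s + 1)*(s - 2)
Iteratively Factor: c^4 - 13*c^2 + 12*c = (c)*(c^3 - 13*c + 12) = c*(c - 1)*(c^2 + c - 12) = c*(c - 1)*(c + 4)*(c - 3)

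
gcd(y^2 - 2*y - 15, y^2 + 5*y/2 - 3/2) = y + 3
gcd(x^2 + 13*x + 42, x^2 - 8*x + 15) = 1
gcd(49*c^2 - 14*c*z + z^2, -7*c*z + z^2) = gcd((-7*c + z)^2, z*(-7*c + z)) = -7*c + z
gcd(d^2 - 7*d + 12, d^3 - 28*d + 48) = d - 4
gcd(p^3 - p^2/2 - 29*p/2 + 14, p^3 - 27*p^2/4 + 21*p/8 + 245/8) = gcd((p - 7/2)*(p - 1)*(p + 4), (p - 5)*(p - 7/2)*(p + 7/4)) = p - 7/2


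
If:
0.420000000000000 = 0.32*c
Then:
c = 1.31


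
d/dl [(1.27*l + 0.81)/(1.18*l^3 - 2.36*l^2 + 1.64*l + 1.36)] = (-2.9972*l^3 + 0.129799999999999*l^2 + 3.8232*l + 0.3988)/(1.3924*l^6 - 5.5696*l^5 + 9.44*l^4 - 4.5312*l^3 - 3.7296*l^2 + 4.4608*l + 1.8496)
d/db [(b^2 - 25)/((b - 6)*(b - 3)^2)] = (-b^3 - 3*b^2 + 111*b - 375)/(b^5 - 21*b^4 + 171*b^3 - 675*b^2 + 1296*b - 972)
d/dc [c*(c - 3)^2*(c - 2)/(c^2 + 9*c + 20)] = (2*c^5 + 19*c^4 - 64*c^3 - 273*c^2 + 840*c - 360)/(c^4 + 18*c^3 + 121*c^2 + 360*c + 400)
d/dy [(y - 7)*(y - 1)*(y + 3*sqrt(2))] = 3*y^2 - 16*y + 6*sqrt(2)*y - 24*sqrt(2) + 7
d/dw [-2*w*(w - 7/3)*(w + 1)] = -6*w^2 + 16*w/3 + 14/3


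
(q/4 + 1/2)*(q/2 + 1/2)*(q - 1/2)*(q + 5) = q^4/8 + 15*q^3/16 + 13*q^2/8 + 3*q/16 - 5/8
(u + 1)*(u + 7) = u^2 + 8*u + 7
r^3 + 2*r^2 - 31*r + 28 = (r - 4)*(r - 1)*(r + 7)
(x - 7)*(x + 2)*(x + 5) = x^3 - 39*x - 70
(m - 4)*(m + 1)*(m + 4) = m^3 + m^2 - 16*m - 16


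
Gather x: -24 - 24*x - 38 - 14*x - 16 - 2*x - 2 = -40*x - 80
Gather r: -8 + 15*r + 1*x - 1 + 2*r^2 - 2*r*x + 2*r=2*r^2 + r*(17 - 2*x) + x - 9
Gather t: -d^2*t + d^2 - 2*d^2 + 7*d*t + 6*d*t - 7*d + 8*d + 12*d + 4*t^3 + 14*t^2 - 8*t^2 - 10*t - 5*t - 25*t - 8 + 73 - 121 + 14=-d^2 + 13*d + 4*t^3 + 6*t^2 + t*(-d^2 + 13*d - 40) - 42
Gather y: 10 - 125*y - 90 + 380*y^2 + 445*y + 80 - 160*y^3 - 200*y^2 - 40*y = -160*y^3 + 180*y^2 + 280*y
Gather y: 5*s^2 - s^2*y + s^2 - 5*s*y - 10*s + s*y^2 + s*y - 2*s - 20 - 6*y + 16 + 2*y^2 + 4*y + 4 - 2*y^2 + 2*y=6*s^2 + s*y^2 - 12*s + y*(-s^2 - 4*s)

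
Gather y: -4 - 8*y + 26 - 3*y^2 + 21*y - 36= -3*y^2 + 13*y - 14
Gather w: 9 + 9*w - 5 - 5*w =4*w + 4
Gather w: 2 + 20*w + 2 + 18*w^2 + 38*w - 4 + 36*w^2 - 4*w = 54*w^2 + 54*w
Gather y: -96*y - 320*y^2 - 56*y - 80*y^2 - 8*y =-400*y^2 - 160*y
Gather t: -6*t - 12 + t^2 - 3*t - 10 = t^2 - 9*t - 22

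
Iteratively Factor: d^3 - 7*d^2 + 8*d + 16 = (d - 4)*(d^2 - 3*d - 4) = (d - 4)*(d + 1)*(d - 4)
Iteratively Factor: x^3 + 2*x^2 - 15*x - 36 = (x + 3)*(x^2 - x - 12) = (x - 4)*(x + 3)*(x + 3)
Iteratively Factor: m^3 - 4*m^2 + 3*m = (m)*(m^2 - 4*m + 3) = m*(m - 3)*(m - 1)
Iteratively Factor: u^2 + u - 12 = (u + 4)*(u - 3)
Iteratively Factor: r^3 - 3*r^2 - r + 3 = (r + 1)*(r^2 - 4*r + 3) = (r - 1)*(r + 1)*(r - 3)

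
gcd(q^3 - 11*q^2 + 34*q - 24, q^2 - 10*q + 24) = q^2 - 10*q + 24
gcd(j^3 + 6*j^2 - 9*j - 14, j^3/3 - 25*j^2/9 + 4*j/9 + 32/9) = j + 1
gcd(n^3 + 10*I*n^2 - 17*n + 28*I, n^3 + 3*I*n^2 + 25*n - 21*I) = n^2 + 6*I*n + 7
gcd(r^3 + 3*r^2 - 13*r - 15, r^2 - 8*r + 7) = 1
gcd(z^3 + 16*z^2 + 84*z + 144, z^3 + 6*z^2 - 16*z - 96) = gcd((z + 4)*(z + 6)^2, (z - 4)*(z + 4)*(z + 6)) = z^2 + 10*z + 24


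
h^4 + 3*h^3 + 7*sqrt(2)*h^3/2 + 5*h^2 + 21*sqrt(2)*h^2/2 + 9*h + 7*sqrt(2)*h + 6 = (h + 1)*(h + 2)*(h + sqrt(2)/2)*(h + 3*sqrt(2))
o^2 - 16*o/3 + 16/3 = (o - 4)*(o - 4/3)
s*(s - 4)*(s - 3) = s^3 - 7*s^2 + 12*s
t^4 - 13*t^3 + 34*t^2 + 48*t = t*(t - 8)*(t - 6)*(t + 1)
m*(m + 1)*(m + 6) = m^3 + 7*m^2 + 6*m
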